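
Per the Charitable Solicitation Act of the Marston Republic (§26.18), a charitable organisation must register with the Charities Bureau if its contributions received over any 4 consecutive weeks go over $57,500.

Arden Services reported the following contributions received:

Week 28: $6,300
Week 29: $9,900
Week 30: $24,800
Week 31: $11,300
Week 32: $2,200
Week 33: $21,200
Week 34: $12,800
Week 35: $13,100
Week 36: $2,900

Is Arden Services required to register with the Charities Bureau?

Yes

Week 28–Week 31: $6,300 + $9,900 + $24,800 + $11,300 = $52,300 (under)
Week 29–Week 32: $9,900 + $24,800 + $11,300 + $2,200 = $48,200 (under)
Week 30–Week 33: $24,800 + $11,300 + $2,200 + $21,200 = $59,500 (over)
Week 31–Week 34: $11,300 + $2,200 + $21,200 + $12,800 = $47,500 (under)
Week 32–Week 35: $2,200 + $21,200 + $12,800 + $13,100 = $49,300 (under)
Week 33–Week 36: $21,200 + $12,800 + $13,100 + $2,900 = $50,000 (under)
At least one window exceeds $57,500.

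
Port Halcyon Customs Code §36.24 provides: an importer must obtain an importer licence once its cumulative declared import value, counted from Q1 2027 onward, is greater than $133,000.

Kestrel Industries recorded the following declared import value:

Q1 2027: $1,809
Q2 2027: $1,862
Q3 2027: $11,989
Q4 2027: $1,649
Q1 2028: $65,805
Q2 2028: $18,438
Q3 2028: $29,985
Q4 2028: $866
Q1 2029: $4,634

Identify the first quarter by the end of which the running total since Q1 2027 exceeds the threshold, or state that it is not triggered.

Through Q1 2027: $1,809
Through Q2 2027: $3,671
Through Q3 2027: $15,660
Through Q4 2027: $17,309
Through Q1 2028: $83,114
Through Q2 2028: $101,552
Through Q3 2028: $131,537
Through Q4 2028: $132,403
Through Q1 2029: $137,037 ← exceeds threshold

Q1 2029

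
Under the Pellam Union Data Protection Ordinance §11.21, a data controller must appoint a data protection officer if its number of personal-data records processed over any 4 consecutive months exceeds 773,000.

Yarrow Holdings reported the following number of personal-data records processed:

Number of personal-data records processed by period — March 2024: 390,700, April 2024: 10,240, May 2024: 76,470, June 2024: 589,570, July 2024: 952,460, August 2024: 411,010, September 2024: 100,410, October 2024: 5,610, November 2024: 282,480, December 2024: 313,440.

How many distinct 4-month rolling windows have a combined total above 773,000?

March 2024–June 2024: 390,700 + 10,240 + 76,470 + 589,570 = 1,066,980 (over)
April 2024–July 2024: 10,240 + 76,470 + 589,570 + 952,460 = 1,628,740 (over)
May 2024–August 2024: 76,470 + 589,570 + 952,460 + 411,010 = 2,029,510 (over)
June 2024–September 2024: 589,570 + 952,460 + 411,010 + 100,410 = 2,053,450 (over)
July 2024–October 2024: 952,460 + 411,010 + 100,410 + 5,610 = 1,469,490 (over)
August 2024–November 2024: 411,010 + 100,410 + 5,610 + 282,480 = 799,510 (over)
September 2024–December 2024: 100,410 + 5,610 + 282,480 + 313,440 = 701,940 (under)
6 windows exceed the threshold.

6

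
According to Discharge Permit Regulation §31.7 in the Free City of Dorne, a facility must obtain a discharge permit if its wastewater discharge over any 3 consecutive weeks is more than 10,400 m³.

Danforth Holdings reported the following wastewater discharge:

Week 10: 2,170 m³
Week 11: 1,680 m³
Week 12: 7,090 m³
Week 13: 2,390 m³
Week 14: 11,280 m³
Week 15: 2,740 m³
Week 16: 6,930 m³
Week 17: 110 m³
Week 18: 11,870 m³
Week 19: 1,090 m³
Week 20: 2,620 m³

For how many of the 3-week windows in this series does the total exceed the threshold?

Week 10–Week 12: 2,170 m³ + 1,680 m³ + 7,090 m³ = 10,940 m³ (over)
Week 11–Week 13: 1,680 m³ + 7,090 m³ + 2,390 m³ = 11,160 m³ (over)
Week 12–Week 14: 7,090 m³ + 2,390 m³ + 11,280 m³ = 20,760 m³ (over)
Week 13–Week 15: 2,390 m³ + 11,280 m³ + 2,740 m³ = 16,410 m³ (over)
Week 14–Week 16: 11,280 m³ + 2,740 m³ + 6,930 m³ = 20,950 m³ (over)
Week 15–Week 17: 2,740 m³ + 6,930 m³ + 110 m³ = 9,780 m³ (under)
Week 16–Week 18: 6,930 m³ + 110 m³ + 11,870 m³ = 18,910 m³ (over)
Week 17–Week 19: 110 m³ + 11,870 m³ + 1,090 m³ = 13,070 m³ (over)
Week 18–Week 20: 11,870 m³ + 1,090 m³ + 2,620 m³ = 15,580 m³ (over)
8 windows exceed the threshold.

8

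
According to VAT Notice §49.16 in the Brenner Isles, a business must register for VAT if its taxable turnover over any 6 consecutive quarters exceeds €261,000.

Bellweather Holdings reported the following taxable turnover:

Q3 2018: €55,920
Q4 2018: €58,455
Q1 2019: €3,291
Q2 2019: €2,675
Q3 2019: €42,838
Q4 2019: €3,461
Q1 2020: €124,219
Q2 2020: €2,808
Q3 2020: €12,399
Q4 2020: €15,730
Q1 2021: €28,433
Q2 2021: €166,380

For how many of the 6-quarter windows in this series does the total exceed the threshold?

Q3 2018–Q4 2019: €55,920 + €58,455 + €3,291 + €2,675 + €42,838 + €3,461 = €166,640 (under)
Q4 2018–Q1 2020: €58,455 + €3,291 + €2,675 + €42,838 + €3,461 + €124,219 = €234,939 (under)
Q1 2019–Q2 2020: €3,291 + €2,675 + €42,838 + €3,461 + €124,219 + €2,808 = €179,292 (under)
Q2 2019–Q3 2020: €2,675 + €42,838 + €3,461 + €124,219 + €2,808 + €12,399 = €188,400 (under)
Q3 2019–Q4 2020: €42,838 + €3,461 + €124,219 + €2,808 + €12,399 + €15,730 = €201,455 (under)
Q4 2019–Q1 2021: €3,461 + €124,219 + €2,808 + €12,399 + €15,730 + €28,433 = €187,050 (under)
Q1 2020–Q2 2021: €124,219 + €2,808 + €12,399 + €15,730 + €28,433 + €166,380 = €349,969 (over)
1 window exceeds the threshold.

1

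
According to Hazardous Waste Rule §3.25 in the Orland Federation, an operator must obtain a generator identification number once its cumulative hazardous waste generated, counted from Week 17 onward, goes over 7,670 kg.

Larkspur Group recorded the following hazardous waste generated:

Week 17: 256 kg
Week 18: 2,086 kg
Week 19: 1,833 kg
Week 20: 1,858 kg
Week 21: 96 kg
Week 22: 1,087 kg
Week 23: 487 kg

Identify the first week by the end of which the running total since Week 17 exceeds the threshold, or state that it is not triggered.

Through Week 17: 256 kg
Through Week 18: 2,342 kg
Through Week 19: 4,175 kg
Through Week 20: 6,033 kg
Through Week 21: 6,129 kg
Through Week 22: 7,216 kg
Through Week 23: 7,703 kg ← exceeds threshold

Week 23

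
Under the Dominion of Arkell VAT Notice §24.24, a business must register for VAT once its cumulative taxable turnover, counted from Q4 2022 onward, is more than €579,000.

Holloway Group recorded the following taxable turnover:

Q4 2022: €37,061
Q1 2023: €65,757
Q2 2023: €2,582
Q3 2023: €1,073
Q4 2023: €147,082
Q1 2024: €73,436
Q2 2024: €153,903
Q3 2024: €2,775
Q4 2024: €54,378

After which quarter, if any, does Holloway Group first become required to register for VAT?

Not triggered

Through Q4 2022: €37,061
Through Q1 2023: €102,818
Through Q2 2023: €105,400
Through Q3 2023: €106,473
Through Q4 2023: €253,555
Through Q1 2024: €326,991
Through Q2 2024: €480,894
Through Q3 2024: €483,669
Through Q4 2024: €538,047
Final cumulative total €538,047 ≤ €579,000; the threshold is never exceeded.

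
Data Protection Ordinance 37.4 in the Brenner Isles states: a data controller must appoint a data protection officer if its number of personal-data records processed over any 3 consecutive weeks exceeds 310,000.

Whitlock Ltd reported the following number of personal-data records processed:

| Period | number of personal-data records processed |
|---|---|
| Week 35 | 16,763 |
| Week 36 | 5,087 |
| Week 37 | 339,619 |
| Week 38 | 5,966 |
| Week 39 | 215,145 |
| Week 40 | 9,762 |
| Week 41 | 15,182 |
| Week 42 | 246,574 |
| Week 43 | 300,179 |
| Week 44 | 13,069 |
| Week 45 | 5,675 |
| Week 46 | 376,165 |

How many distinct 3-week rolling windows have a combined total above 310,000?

7

Week 35–Week 37: 16,763 + 5,087 + 339,619 = 361,469 (over)
Week 36–Week 38: 5,087 + 339,619 + 5,966 = 350,672 (over)
Week 37–Week 39: 339,619 + 5,966 + 215,145 = 560,730 (over)
Week 38–Week 40: 5,966 + 215,145 + 9,762 = 230,873 (under)
Week 39–Week 41: 215,145 + 9,762 + 15,182 = 240,089 (under)
Week 40–Week 42: 9,762 + 15,182 + 246,574 = 271,518 (under)
Week 41–Week 43: 15,182 + 246,574 + 300,179 = 561,935 (over)
Week 42–Week 44: 246,574 + 300,179 + 13,069 = 559,822 (over)
Week 43–Week 45: 300,179 + 13,069 + 5,675 = 318,923 (over)
Week 44–Week 46: 13,069 + 5,675 + 376,165 = 394,909 (over)
7 windows exceed the threshold.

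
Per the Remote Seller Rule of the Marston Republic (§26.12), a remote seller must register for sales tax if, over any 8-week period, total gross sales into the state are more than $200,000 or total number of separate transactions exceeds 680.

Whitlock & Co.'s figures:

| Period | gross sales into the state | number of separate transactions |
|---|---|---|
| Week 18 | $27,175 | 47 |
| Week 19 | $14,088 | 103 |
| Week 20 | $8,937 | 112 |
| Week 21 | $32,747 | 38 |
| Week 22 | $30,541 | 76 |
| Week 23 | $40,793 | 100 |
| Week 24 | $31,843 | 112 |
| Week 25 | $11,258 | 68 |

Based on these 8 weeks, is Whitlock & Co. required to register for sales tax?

Total gross sales into the state: $27,175 + $14,088 + $8,937 + $32,747 + $30,541 + $40,793 + $31,843 + $11,258 = $197,382 (≤ $200,000).
Total number of separate transactions: 47 + 103 + 112 + 38 + 76 + 100 + 112 + 68 = 656 (≤ 680).
The test is 'or': neither threshold is exceeded.

No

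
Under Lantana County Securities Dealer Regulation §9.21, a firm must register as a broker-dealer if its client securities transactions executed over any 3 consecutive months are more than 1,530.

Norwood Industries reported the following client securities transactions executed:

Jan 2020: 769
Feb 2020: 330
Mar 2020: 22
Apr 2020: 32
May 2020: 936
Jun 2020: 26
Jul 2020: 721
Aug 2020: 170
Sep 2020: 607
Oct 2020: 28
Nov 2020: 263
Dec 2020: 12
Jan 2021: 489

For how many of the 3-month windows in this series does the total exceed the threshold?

1

Jan 2020–Mar 2020: 769 + 330 + 22 = 1,121 (under)
Feb 2020–Apr 2020: 330 + 22 + 32 = 384 (under)
Mar 2020–May 2020: 22 + 32 + 936 = 990 (under)
Apr 2020–Jun 2020: 32 + 936 + 26 = 994 (under)
May 2020–Jul 2020: 936 + 26 + 721 = 1,683 (over)
Jun 2020–Aug 2020: 26 + 721 + 170 = 917 (under)
Jul 2020–Sep 2020: 721 + 170 + 607 = 1,498 (under)
Aug 2020–Oct 2020: 170 + 607 + 28 = 805 (under)
Sep 2020–Nov 2020: 607 + 28 + 263 = 898 (under)
Oct 2020–Dec 2020: 28 + 263 + 12 = 303 (under)
Nov 2020–Jan 2021: 263 + 12 + 489 = 764 (under)
1 window exceeds the threshold.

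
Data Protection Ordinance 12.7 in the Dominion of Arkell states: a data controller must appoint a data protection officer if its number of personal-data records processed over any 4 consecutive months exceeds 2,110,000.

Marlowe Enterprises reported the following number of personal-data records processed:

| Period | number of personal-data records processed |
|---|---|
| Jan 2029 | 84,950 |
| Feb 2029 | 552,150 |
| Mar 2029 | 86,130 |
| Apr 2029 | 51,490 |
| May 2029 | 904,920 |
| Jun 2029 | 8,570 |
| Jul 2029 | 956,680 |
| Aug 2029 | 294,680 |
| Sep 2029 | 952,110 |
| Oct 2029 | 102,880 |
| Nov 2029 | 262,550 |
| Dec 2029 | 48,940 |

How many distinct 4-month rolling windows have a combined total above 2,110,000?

3

Jan 2029–Apr 2029: 84,950 + 552,150 + 86,130 + 51,490 = 774,720 (under)
Feb 2029–May 2029: 552,150 + 86,130 + 51,490 + 904,920 = 1,594,690 (under)
Mar 2029–Jun 2029: 86,130 + 51,490 + 904,920 + 8,570 = 1,051,110 (under)
Apr 2029–Jul 2029: 51,490 + 904,920 + 8,570 + 956,680 = 1,921,660 (under)
May 2029–Aug 2029: 904,920 + 8,570 + 956,680 + 294,680 = 2,164,850 (over)
Jun 2029–Sep 2029: 8,570 + 956,680 + 294,680 + 952,110 = 2,212,040 (over)
Jul 2029–Oct 2029: 956,680 + 294,680 + 952,110 + 102,880 = 2,306,350 (over)
Aug 2029–Nov 2029: 294,680 + 952,110 + 102,880 + 262,550 = 1,612,220 (under)
Sep 2029–Dec 2029: 952,110 + 102,880 + 262,550 + 48,940 = 1,366,480 (under)
3 windows exceed the threshold.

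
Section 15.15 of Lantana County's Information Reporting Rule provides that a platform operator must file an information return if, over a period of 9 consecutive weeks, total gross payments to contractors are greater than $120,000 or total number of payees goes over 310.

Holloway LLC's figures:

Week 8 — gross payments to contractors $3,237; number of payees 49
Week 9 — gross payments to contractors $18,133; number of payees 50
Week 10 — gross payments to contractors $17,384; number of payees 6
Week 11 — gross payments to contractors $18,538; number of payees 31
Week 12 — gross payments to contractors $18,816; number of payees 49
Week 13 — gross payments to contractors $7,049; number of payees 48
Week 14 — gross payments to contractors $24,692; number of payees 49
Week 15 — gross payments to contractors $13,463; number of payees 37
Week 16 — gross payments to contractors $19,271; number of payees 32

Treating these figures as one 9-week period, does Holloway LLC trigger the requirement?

Yes

Total gross payments to contractors: $3,237 + $18,133 + $17,384 + $18,538 + $18,816 + $7,049 + $24,692 + $13,463 + $19,271 = $140,583 (> $120,000).
Total number of payees: 49 + 50 + 6 + 31 + 49 + 48 + 49 + 37 + 32 = 351 (> 310).
The test is 'or': at least one threshold is exceeded.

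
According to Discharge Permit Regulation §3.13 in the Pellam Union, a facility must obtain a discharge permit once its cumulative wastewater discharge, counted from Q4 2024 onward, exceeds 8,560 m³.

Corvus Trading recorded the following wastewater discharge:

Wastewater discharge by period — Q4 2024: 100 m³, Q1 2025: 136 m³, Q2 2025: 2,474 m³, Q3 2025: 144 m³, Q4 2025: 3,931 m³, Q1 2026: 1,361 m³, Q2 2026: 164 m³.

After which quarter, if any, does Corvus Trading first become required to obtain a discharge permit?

Through Q4 2024: 100 m³
Through Q1 2025: 236 m³
Through Q2 2025: 2,710 m³
Through Q3 2025: 2,854 m³
Through Q4 2025: 6,785 m³
Through Q1 2026: 8,146 m³
Through Q2 2026: 8,310 m³
Final cumulative total 8,310 m³ ≤ 8,560 m³; the threshold is never exceeded.

Not triggered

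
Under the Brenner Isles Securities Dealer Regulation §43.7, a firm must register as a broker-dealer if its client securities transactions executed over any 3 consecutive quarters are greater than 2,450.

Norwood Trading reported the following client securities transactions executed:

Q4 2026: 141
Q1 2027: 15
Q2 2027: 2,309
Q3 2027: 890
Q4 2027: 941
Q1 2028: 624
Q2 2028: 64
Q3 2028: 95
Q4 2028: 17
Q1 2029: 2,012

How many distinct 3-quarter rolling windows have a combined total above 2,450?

Q4 2026–Q2 2027: 141 + 15 + 2,309 = 2,465 (over)
Q1 2027–Q3 2027: 15 + 2,309 + 890 = 3,214 (over)
Q2 2027–Q4 2027: 2,309 + 890 + 941 = 4,140 (over)
Q3 2027–Q1 2028: 890 + 941 + 624 = 2,455 (over)
Q4 2027–Q2 2028: 941 + 624 + 64 = 1,629 (under)
Q1 2028–Q3 2028: 624 + 64 + 95 = 783 (under)
Q2 2028–Q4 2028: 64 + 95 + 17 = 176 (under)
Q3 2028–Q1 2029: 95 + 17 + 2,012 = 2,124 (under)
4 windows exceed the threshold.

4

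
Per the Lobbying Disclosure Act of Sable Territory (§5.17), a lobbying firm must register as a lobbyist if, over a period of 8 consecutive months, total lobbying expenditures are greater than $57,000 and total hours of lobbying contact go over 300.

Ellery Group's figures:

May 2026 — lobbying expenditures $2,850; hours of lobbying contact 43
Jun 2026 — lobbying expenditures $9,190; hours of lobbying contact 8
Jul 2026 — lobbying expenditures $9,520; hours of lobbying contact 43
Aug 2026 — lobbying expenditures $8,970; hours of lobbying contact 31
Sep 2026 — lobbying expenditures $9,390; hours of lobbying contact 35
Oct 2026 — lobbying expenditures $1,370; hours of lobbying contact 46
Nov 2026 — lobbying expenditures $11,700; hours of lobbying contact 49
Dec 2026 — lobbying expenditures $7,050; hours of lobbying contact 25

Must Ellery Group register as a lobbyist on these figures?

No

Total lobbying expenditures: $2,850 + $9,190 + $9,520 + $8,970 + $9,390 + $1,370 + $11,700 + $7,050 = $60,040 (> $57,000).
Total hours of lobbying contact: 43 + 8 + 43 + 31 + 35 + 46 + 49 + 25 = 280 (≤ 300).
The test is 'and': the rule requires both, and at least one is not exceeded.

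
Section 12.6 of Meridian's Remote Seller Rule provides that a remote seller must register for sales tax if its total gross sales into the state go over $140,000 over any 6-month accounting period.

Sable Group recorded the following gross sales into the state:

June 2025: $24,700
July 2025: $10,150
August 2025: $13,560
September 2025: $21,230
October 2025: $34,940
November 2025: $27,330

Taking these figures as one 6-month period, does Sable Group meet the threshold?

Total gross sales into the state: $24,700 + $10,150 + $13,560 + $21,230 + $34,940 + $27,330 = $131,910.
$131,910 ≤ $140,000, so the threshold is not exceeded.

No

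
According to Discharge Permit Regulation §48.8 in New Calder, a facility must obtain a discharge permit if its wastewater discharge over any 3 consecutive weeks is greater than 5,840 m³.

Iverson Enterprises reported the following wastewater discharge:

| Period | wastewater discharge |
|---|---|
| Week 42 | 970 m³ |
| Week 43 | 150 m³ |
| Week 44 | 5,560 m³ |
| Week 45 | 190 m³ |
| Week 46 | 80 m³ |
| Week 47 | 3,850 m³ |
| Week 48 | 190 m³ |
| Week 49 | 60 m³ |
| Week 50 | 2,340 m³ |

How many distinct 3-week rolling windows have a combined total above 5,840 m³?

Week 42–Week 44: 970 m³ + 150 m³ + 5,560 m³ = 6,680 m³ (over)
Week 43–Week 45: 150 m³ + 5,560 m³ + 190 m³ = 5,900 m³ (over)
Week 44–Week 46: 5,560 m³ + 190 m³ + 80 m³ = 5,830 m³ (under)
Week 45–Week 47: 190 m³ + 80 m³ + 3,850 m³ = 4,120 m³ (under)
Week 46–Week 48: 80 m³ + 3,850 m³ + 190 m³ = 4,120 m³ (under)
Week 47–Week 49: 3,850 m³ + 190 m³ + 60 m³ = 4,100 m³ (under)
Week 48–Week 50: 190 m³ + 60 m³ + 2,340 m³ = 2,590 m³ (under)
2 windows exceed the threshold.

2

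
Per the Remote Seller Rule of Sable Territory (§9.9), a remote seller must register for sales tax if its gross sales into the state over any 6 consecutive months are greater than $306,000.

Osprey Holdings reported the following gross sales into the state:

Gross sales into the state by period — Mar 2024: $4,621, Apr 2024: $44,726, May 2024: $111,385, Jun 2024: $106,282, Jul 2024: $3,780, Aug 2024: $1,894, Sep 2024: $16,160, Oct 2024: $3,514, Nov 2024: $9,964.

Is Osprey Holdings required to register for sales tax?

Mar 2024–Aug 2024: $4,621 + $44,726 + $111,385 + $106,282 + $3,780 + $1,894 = $272,688 (under)
Apr 2024–Sep 2024: $44,726 + $111,385 + $106,282 + $3,780 + $1,894 + $16,160 = $284,227 (under)
May 2024–Oct 2024: $111,385 + $106,282 + $3,780 + $1,894 + $16,160 + $3,514 = $243,015 (under)
Jun 2024–Nov 2024: $106,282 + $3,780 + $1,894 + $16,160 + $3,514 + $9,964 = $141,594 (under)
No window exceeds $306,000.

No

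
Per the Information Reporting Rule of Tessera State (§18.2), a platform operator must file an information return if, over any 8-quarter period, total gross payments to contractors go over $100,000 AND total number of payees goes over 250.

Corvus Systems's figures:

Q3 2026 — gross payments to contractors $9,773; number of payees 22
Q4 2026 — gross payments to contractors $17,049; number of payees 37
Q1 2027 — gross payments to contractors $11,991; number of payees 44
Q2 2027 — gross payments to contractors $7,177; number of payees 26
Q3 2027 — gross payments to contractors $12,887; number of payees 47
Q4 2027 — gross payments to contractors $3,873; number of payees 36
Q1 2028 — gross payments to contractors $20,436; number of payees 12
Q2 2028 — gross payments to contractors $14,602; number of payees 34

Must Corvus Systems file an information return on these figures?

No

Total gross payments to contractors: $9,773 + $17,049 + $11,991 + $7,177 + $12,887 + $3,873 + $20,436 + $14,602 = $97,788 (≤ $100,000).
Total number of payees: 22 + 37 + 44 + 26 + 47 + 36 + 12 + 34 = 258 (> 250).
The test is 'and': the rule requires both, and at least one is not exceeded.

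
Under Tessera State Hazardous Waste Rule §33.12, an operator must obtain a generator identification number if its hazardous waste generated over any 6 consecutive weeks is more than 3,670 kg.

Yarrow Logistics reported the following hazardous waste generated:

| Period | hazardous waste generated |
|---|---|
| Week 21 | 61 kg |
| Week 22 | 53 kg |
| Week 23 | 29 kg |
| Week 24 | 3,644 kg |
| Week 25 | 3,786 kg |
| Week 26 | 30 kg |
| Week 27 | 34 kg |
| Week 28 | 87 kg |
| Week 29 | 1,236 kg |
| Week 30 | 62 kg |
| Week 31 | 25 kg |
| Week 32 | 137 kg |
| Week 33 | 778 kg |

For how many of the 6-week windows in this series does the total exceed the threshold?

5

Week 21–Week 26: 61 kg + 53 kg + 29 kg + 3,644 kg + 3,786 kg + 30 kg = 7,603 kg (over)
Week 22–Week 27: 53 kg + 29 kg + 3,644 kg + 3,786 kg + 30 kg + 34 kg = 7,576 kg (over)
Week 23–Week 28: 29 kg + 3,644 kg + 3,786 kg + 30 kg + 34 kg + 87 kg = 7,610 kg (over)
Week 24–Week 29: 3,644 kg + 3,786 kg + 30 kg + 34 kg + 87 kg + 1,236 kg = 8,817 kg (over)
Week 25–Week 30: 3,786 kg + 30 kg + 34 kg + 87 kg + 1,236 kg + 62 kg = 5,235 kg (over)
Week 26–Week 31: 30 kg + 34 kg + 87 kg + 1,236 kg + 62 kg + 25 kg = 1,474 kg (under)
Week 27–Week 32: 34 kg + 87 kg + 1,236 kg + 62 kg + 25 kg + 137 kg = 1,581 kg (under)
Week 28–Week 33: 87 kg + 1,236 kg + 62 kg + 25 kg + 137 kg + 778 kg = 2,325 kg (under)
5 windows exceed the threshold.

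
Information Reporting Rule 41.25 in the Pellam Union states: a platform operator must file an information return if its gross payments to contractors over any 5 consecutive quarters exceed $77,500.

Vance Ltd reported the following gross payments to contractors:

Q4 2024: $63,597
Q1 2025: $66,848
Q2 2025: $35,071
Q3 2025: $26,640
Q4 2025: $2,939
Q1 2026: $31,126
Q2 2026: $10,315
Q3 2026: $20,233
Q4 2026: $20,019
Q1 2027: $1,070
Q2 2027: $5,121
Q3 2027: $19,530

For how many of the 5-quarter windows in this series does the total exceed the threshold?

6

Q4 2024–Q4 2025: $63,597 + $66,848 + $35,071 + $26,640 + $2,939 = $195,095 (over)
Q1 2025–Q1 2026: $66,848 + $35,071 + $26,640 + $2,939 + $31,126 = $162,624 (over)
Q2 2025–Q2 2026: $35,071 + $26,640 + $2,939 + $31,126 + $10,315 = $106,091 (over)
Q3 2025–Q3 2026: $26,640 + $2,939 + $31,126 + $10,315 + $20,233 = $91,253 (over)
Q4 2025–Q4 2026: $2,939 + $31,126 + $10,315 + $20,233 + $20,019 = $84,632 (over)
Q1 2026–Q1 2027: $31,126 + $10,315 + $20,233 + $20,019 + $1,070 = $82,763 (over)
Q2 2026–Q2 2027: $10,315 + $20,233 + $20,019 + $1,070 + $5,121 = $56,758 (under)
Q3 2026–Q3 2027: $20,233 + $20,019 + $1,070 + $5,121 + $19,530 = $65,973 (under)
6 windows exceed the threshold.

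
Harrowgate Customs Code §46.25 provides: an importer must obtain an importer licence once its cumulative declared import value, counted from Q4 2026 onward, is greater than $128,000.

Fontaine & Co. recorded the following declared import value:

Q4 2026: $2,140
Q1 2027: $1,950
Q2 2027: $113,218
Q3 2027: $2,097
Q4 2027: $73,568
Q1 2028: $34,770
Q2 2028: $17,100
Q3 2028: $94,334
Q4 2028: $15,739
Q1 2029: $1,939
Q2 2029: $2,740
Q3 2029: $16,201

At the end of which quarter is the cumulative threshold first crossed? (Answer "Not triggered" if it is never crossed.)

Q4 2027

Through Q4 2026: $2,140
Through Q1 2027: $4,090
Through Q2 2027: $117,308
Through Q3 2027: $119,405
Through Q4 2027: $192,973 ← exceeds threshold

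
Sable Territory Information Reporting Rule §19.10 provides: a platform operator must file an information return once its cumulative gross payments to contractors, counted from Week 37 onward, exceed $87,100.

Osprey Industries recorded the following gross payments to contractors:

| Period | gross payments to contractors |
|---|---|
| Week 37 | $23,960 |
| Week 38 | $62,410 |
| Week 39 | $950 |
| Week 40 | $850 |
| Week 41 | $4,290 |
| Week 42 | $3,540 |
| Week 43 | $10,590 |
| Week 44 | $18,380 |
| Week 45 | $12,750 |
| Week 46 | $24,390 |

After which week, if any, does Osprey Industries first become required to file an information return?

Through Week 37: $23,960
Through Week 38: $86,370
Through Week 39: $87,320 ← exceeds threshold

Week 39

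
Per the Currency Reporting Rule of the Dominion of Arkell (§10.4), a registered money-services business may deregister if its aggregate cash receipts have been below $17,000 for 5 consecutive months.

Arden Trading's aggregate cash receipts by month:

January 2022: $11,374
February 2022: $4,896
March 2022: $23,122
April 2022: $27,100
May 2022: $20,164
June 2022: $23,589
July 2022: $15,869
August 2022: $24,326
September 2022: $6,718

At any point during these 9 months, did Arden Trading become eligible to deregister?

Months below $17,000: January 2022, February 2022, July 2022, September 2022.
Longest run of consecutive months below the threshold: 2.
2 < 5, so Arden Trading never became eligible.

No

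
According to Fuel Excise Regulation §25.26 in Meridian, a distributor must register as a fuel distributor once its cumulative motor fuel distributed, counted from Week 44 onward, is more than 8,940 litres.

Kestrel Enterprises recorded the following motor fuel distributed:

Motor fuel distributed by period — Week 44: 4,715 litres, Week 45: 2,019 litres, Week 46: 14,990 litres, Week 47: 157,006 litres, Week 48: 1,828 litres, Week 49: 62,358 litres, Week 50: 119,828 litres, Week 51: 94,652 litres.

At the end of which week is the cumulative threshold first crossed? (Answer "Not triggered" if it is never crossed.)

Week 46

Through Week 44: 4,715 litres
Through Week 45: 6,734 litres
Through Week 46: 21,724 litres ← exceeds threshold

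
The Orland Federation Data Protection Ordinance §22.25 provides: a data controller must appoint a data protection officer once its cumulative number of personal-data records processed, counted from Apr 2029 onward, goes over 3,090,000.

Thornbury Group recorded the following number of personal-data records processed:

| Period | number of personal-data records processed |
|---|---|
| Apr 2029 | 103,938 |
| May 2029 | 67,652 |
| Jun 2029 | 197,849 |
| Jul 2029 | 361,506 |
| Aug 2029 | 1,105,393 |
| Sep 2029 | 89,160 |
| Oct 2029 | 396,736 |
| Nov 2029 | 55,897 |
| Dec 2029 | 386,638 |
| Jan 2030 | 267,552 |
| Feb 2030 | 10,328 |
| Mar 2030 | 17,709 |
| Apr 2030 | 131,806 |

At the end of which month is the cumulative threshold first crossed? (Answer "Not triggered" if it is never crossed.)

Apr 2030

Through Apr 2029: 103,938
Through May 2029: 171,590
Through Jun 2029: 369,439
Through Jul 2029: 730,945
Through Aug 2029: 1,836,338
Through Sep 2029: 1,925,498
Through Oct 2029: 2,322,234
Through Nov 2029: 2,378,131
Through Dec 2029: 2,764,769
Through Jan 2030: 3,032,321
Through Feb 2030: 3,042,649
Through Mar 2030: 3,060,358
Through Apr 2030: 3,192,164 ← exceeds threshold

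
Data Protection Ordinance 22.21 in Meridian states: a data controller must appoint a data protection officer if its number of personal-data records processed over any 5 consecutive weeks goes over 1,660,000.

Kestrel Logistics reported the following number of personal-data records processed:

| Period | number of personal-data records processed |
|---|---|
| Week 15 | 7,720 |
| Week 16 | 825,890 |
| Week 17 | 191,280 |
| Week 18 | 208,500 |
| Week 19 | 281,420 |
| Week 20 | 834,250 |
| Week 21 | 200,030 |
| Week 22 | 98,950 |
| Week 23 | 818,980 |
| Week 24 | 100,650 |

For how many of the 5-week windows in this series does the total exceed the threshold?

Week 15–Week 19: 7,720 + 825,890 + 191,280 + 208,500 + 281,420 = 1,514,810 (under)
Week 16–Week 20: 825,890 + 191,280 + 208,500 + 281,420 + 834,250 = 2,341,340 (over)
Week 17–Week 21: 191,280 + 208,500 + 281,420 + 834,250 + 200,030 = 1,715,480 (over)
Week 18–Week 22: 208,500 + 281,420 + 834,250 + 200,030 + 98,950 = 1,623,150 (under)
Week 19–Week 23: 281,420 + 834,250 + 200,030 + 98,950 + 818,980 = 2,233,630 (over)
Week 20–Week 24: 834,250 + 200,030 + 98,950 + 818,980 + 100,650 = 2,052,860 (over)
4 windows exceed the threshold.

4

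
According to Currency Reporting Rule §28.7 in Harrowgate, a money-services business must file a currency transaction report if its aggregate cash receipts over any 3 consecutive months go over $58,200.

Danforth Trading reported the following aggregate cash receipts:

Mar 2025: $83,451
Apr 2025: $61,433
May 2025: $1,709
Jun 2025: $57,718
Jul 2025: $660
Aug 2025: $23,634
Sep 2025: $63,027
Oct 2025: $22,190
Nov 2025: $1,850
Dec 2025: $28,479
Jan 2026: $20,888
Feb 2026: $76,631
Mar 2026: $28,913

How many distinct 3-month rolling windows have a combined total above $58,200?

9

Mar 2025–May 2025: $83,451 + $61,433 + $1,709 = $146,593 (over)
Apr 2025–Jun 2025: $61,433 + $1,709 + $57,718 = $120,860 (over)
May 2025–Jul 2025: $1,709 + $57,718 + $660 = $60,087 (over)
Jun 2025–Aug 2025: $57,718 + $660 + $23,634 = $82,012 (over)
Jul 2025–Sep 2025: $660 + $23,634 + $63,027 = $87,321 (over)
Aug 2025–Oct 2025: $23,634 + $63,027 + $22,190 = $108,851 (over)
Sep 2025–Nov 2025: $63,027 + $22,190 + $1,850 = $87,067 (over)
Oct 2025–Dec 2025: $22,190 + $1,850 + $28,479 = $52,519 (under)
Nov 2025–Jan 2026: $1,850 + $28,479 + $20,888 = $51,217 (under)
Dec 2025–Feb 2026: $28,479 + $20,888 + $76,631 = $125,998 (over)
Jan 2026–Mar 2026: $20,888 + $76,631 + $28,913 = $126,432 (over)
9 windows exceed the threshold.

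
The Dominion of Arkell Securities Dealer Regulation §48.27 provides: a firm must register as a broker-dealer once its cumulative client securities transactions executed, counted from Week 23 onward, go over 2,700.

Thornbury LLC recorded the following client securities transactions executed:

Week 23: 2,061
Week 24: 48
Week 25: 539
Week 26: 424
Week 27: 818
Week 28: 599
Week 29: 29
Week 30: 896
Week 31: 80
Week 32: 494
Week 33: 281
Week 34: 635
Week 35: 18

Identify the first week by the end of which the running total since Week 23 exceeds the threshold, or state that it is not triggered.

Week 26

Through Week 23: 2,061
Through Week 24: 2,109
Through Week 25: 2,648
Through Week 26: 3,072 ← exceeds threshold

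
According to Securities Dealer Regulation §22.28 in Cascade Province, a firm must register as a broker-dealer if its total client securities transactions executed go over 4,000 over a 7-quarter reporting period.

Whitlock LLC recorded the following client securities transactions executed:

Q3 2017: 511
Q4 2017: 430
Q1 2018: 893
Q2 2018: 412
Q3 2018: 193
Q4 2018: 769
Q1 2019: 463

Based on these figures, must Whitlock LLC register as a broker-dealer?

No

Total client securities transactions executed: 511 + 430 + 893 + 412 + 193 + 769 + 463 = 3,671.
3,671 ≤ 4,000, so the threshold is not exceeded.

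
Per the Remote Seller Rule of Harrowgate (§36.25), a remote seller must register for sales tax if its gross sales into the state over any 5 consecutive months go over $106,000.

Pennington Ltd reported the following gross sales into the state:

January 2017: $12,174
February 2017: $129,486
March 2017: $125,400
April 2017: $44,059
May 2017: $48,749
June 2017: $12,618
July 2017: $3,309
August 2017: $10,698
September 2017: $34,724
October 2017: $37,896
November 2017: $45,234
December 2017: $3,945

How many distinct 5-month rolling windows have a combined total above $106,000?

7

January 2017–May 2017: $12,174 + $129,486 + $125,400 + $44,059 + $48,749 = $359,868 (over)
February 2017–June 2017: $129,486 + $125,400 + $44,059 + $48,749 + $12,618 = $360,312 (over)
March 2017–July 2017: $125,400 + $44,059 + $48,749 + $12,618 + $3,309 = $234,135 (over)
April 2017–August 2017: $44,059 + $48,749 + $12,618 + $3,309 + $10,698 = $119,433 (over)
May 2017–September 2017: $48,749 + $12,618 + $3,309 + $10,698 + $34,724 = $110,098 (over)
June 2017–October 2017: $12,618 + $3,309 + $10,698 + $34,724 + $37,896 = $99,245 (under)
July 2017–November 2017: $3,309 + $10,698 + $34,724 + $37,896 + $45,234 = $131,861 (over)
August 2017–December 2017: $10,698 + $34,724 + $37,896 + $45,234 + $3,945 = $132,497 (over)
7 windows exceed the threshold.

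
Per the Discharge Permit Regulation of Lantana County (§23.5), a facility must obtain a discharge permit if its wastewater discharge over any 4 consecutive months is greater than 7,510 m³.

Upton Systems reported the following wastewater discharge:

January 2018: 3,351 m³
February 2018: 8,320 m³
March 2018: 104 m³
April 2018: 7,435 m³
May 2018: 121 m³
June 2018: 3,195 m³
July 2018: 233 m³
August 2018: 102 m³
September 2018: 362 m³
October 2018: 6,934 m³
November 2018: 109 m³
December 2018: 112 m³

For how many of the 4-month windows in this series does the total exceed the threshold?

January 2018–April 2018: 3,351 m³ + 8,320 m³ + 104 m³ + 7,435 m³ = 19,210 m³ (over)
February 2018–May 2018: 8,320 m³ + 104 m³ + 7,435 m³ + 121 m³ = 15,980 m³ (over)
March 2018–June 2018: 104 m³ + 7,435 m³ + 121 m³ + 3,195 m³ = 10,855 m³ (over)
April 2018–July 2018: 7,435 m³ + 121 m³ + 3,195 m³ + 233 m³ = 10,984 m³ (over)
May 2018–August 2018: 121 m³ + 3,195 m³ + 233 m³ + 102 m³ = 3,651 m³ (under)
June 2018–September 2018: 3,195 m³ + 233 m³ + 102 m³ + 362 m³ = 3,892 m³ (under)
July 2018–October 2018: 233 m³ + 102 m³ + 362 m³ + 6,934 m³ = 7,631 m³ (over)
August 2018–November 2018: 102 m³ + 362 m³ + 6,934 m³ + 109 m³ = 7,507 m³ (under)
September 2018–December 2018: 362 m³ + 6,934 m³ + 109 m³ + 112 m³ = 7,517 m³ (over)
6 windows exceed the threshold.

6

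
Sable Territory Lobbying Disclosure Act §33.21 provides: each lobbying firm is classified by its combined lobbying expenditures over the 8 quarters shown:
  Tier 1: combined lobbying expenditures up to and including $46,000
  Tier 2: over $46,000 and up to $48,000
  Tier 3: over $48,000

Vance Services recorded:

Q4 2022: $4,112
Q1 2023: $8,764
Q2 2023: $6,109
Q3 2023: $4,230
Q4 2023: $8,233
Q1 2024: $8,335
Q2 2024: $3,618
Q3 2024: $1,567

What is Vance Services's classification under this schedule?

Tier 1

Combined lobbying expenditures: $4,112 + $8,764 + $6,109 + $4,230 + $8,233 + $8,335 + $3,618 + $1,567 = $44,968.
$44,968 ≤ $46,000, so Tier 1 applies.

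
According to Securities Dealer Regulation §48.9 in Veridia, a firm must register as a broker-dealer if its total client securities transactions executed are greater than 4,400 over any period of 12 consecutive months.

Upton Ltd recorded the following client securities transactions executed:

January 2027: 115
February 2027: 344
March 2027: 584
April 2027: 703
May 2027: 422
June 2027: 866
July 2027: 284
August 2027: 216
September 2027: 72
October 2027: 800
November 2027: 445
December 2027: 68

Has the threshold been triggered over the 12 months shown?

Total client securities transactions executed: 115 + 344 + 584 + 703 + 422 + 866 + 284 + 216 + 72 + 800 + 445 + 68 = 4,919.
4,919 > 4,400, so the threshold is exceeded.

Yes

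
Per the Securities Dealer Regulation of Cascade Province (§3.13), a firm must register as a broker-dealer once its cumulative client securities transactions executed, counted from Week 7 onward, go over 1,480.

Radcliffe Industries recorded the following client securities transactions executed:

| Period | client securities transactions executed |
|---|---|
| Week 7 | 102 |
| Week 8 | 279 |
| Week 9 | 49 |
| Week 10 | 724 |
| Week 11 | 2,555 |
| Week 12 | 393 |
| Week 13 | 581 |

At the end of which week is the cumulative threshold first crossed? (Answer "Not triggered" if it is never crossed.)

Week 11

Through Week 7: 102
Through Week 8: 381
Through Week 9: 430
Through Week 10: 1,154
Through Week 11: 3,709 ← exceeds threshold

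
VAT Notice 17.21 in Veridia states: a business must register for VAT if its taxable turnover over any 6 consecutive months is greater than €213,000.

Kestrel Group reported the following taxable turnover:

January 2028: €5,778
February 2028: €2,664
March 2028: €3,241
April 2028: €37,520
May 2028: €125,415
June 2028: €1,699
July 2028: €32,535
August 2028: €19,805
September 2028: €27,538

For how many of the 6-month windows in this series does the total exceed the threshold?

2

January 2028–June 2028: €5,778 + €2,664 + €3,241 + €37,520 + €125,415 + €1,699 = €176,317 (under)
February 2028–July 2028: €2,664 + €3,241 + €37,520 + €125,415 + €1,699 + €32,535 = €203,074 (under)
March 2028–August 2028: €3,241 + €37,520 + €125,415 + €1,699 + €32,535 + €19,805 = €220,215 (over)
April 2028–September 2028: €37,520 + €125,415 + €1,699 + €32,535 + €19,805 + €27,538 = €244,512 (over)
2 windows exceed the threshold.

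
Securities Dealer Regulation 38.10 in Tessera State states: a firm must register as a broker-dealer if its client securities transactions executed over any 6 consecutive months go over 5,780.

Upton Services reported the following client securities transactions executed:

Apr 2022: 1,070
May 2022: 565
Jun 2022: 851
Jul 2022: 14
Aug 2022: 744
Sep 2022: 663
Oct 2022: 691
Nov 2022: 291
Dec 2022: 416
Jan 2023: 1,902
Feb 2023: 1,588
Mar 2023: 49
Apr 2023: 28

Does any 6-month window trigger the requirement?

Apr 2022–Sep 2022: 1,070 + 565 + 851 + 14 + 744 + 663 = 3,907 (under)
May 2022–Oct 2022: 565 + 851 + 14 + 744 + 663 + 691 = 3,528 (under)
Jun 2022–Nov 2022: 851 + 14 + 744 + 663 + 691 + 291 = 3,254 (under)
Jul 2022–Dec 2022: 14 + 744 + 663 + 691 + 291 + 416 = 2,819 (under)
Aug 2022–Jan 2023: 744 + 663 + 691 + 291 + 416 + 1,902 = 4,707 (under)
Sep 2022–Feb 2023: 663 + 691 + 291 + 416 + 1,902 + 1,588 = 5,551 (under)
Oct 2022–Mar 2023: 691 + 291 + 416 + 1,902 + 1,588 + 49 = 4,937 (under)
Nov 2022–Apr 2023: 291 + 416 + 1,902 + 1,588 + 49 + 28 = 4,274 (under)
No window exceeds 5,780.

No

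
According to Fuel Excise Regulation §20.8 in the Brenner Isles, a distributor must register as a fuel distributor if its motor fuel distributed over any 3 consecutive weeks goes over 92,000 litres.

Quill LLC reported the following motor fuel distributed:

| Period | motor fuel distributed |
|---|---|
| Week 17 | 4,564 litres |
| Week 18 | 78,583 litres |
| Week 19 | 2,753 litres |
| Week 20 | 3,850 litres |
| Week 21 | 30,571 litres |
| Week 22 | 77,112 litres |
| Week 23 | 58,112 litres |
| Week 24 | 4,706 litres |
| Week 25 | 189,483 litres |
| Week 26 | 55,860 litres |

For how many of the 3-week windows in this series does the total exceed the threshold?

5

Week 17–Week 19: 4,564 litres + 78,583 litres + 2,753 litres = 85,900 litres (under)
Week 18–Week 20: 78,583 litres + 2,753 litres + 3,850 litres = 85,186 litres (under)
Week 19–Week 21: 2,753 litres + 3,850 litres + 30,571 litres = 37,174 litres (under)
Week 20–Week 22: 3,850 litres + 30,571 litres + 77,112 litres = 111,533 litres (over)
Week 21–Week 23: 30,571 litres + 77,112 litres + 58,112 litres = 165,795 litres (over)
Week 22–Week 24: 77,112 litres + 58,112 litres + 4,706 litres = 139,930 litres (over)
Week 23–Week 25: 58,112 litres + 4,706 litres + 189,483 litres = 252,301 litres (over)
Week 24–Week 26: 4,706 litres + 189,483 litres + 55,860 litres = 250,049 litres (over)
5 windows exceed the threshold.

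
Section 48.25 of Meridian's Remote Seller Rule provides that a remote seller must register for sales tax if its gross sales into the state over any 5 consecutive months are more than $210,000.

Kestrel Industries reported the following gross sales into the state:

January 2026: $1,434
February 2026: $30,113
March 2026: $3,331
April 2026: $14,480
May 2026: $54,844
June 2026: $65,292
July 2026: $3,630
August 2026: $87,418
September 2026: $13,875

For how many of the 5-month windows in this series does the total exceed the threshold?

January 2026–May 2026: $1,434 + $30,113 + $3,331 + $14,480 + $54,844 = $104,202 (under)
February 2026–June 2026: $30,113 + $3,331 + $14,480 + $54,844 + $65,292 = $168,060 (under)
March 2026–July 2026: $3,331 + $14,480 + $54,844 + $65,292 + $3,630 = $141,577 (under)
April 2026–August 2026: $14,480 + $54,844 + $65,292 + $3,630 + $87,418 = $225,664 (over)
May 2026–September 2026: $54,844 + $65,292 + $3,630 + $87,418 + $13,875 = $225,059 (over)
2 windows exceed the threshold.

2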